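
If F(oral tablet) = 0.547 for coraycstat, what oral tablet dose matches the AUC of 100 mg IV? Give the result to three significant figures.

D_oral = 183 mg

For equal systemic exposure: F × D_ev = D_iv
D_ev = D_iv / F = 100 / 0.547 = 182.815 mg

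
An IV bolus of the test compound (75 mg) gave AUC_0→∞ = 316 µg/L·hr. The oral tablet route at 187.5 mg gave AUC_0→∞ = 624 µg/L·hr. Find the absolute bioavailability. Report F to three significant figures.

F = (AUC_ev / D_ev) / (AUC_iv / D_iv)
  = (624/187.5) / (316/75)
  = 3.328 / 4.21333 = 0.7899

F = 0.790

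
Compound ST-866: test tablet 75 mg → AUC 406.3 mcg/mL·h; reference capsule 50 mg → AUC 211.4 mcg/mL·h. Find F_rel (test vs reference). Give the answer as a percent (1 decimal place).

F_rel = (AUC_test/D_test) / (AUC_ref/D_ref)
      = (406.3/75) / (211.4/50)
      = 5.41733 / 4.228 = 1.2813 = 128.13%

F_rel = 128.1%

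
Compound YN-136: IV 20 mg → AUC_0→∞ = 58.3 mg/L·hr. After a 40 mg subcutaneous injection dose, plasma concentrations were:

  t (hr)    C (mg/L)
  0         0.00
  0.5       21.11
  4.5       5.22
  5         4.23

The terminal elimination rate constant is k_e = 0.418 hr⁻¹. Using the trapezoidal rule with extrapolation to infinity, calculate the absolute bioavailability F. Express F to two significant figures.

Trapezoidal AUC_0→5 (subcutaneous injection):
  [0→0.5]: (0.00+21.11)/2 × 0.5 = 5.2775
  [0.5→4.5]: (21.11+5.22)/2 × 4 = 52.66
  [4.5→5]: (5.22+4.23)/2 × 0.5 = 2.3625
  Sum = 60.3 mg/L·hr
Tail: C_last/k_e = 4.23/0.418 = 10.120
AUC_0→∞ (subcutaneous injection) = 60.3 + 10.120 = 70.42 mg/L·hr
F = (AUC_ev/D_ev)/(AUC_iv/D_iv) = (70.42/40)/(58.3/20) = 1.7605/2.915 = 0.6039

F = 0.60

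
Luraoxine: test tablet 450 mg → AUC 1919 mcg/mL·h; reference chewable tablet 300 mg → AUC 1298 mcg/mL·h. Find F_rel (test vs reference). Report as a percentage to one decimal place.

F_rel = 98.6%

F_rel = (AUC_test/D_test) / (AUC_ref/D_ref)
      = (1919/450) / (1298/300)
      = 4.26444 / 4.32667 = 0.9856 = 98.56%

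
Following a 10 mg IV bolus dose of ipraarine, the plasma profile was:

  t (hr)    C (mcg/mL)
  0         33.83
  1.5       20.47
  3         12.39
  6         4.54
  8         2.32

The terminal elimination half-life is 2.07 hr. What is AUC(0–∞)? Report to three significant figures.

AUC = 105 mcg/mL·hr

Trapezoidal AUC_0→8:
  [0→1.5]: (33.83+20.47)/2 × 1.5 = 40.725
  [1.5→3]: (20.47+12.39)/2 × 1.5 = 24.645
  [3→6]: (12.39+4.54)/2 × 3 = 25.395
  [6→8]: (4.54+2.32)/2 × 2 = 6.86
  Sum = 97.625 mcg/mL·hr
k_e = ln2 / t½ = 0.693147 / 2.07 = 0.3349 hr^-1
Extrapolated tail: C_last / k_e = 2.32 / 0.3349 = 6.927
AUC_0→∞ = 97.625 + 6.927 = 104.552 mcg/mL·hr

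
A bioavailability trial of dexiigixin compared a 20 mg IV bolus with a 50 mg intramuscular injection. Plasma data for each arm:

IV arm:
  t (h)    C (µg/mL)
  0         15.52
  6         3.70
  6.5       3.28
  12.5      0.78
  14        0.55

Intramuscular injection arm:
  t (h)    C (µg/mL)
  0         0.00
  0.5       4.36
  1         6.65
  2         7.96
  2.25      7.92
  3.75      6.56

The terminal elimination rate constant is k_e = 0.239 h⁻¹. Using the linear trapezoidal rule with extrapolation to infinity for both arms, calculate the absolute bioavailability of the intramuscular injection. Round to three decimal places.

F = 0.275

Trapezoidal AUC_0→14 (IV):
  [0→6]: (15.52+3.70)/2 × 6 = 57.66
  [6→6.5]: (3.70+3.28)/2 × 0.5 = 1.745
  [6.5→12.5]: (3.28+0.78)/2 × 6 = 12.18
  [12.5→14]: (0.78+0.55)/2 × 1.5 = 0.9975
  Sum = 72.5825 µg/mL·h
IV tail: 0.55/0.239 = 2.301; AUC_iv,0→∞ = 72.5825 + 2.301 = 74.8835 µg/mL·h
Trapezoidal AUC_0→3.75 (intramuscular injection):
  [0→0.5]: (0.00+4.36)/2 × 0.5 = 1.09
  [0.5→1]: (4.36+6.65)/2 × 0.5 = 2.7525
  [1→2]: (6.65+7.96)/2 × 1 = 7.305
  [2→2.25]: (7.96+7.92)/2 × 0.25 = 1.985
  [2.25→3.75]: (7.92+6.56)/2 × 1.5 = 10.86
  Sum = 23.9925 µg/mL·h
intramuscular injection tail: 6.56/0.239 = 27.448; AUC_ev,0→∞ = 23.9925 + 27.448 = 51.4405 µg/mL·h
F = (AUC_ev/D_ev)/(AUC_iv/D_iv) = (51.4405/50)/(74.8835/20) = 1.02881/3.744175 = 0.2748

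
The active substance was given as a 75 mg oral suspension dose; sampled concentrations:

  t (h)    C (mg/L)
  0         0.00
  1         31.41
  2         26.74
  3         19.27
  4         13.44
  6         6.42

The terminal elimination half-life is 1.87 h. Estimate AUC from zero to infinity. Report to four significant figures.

AUC = 121.3 mg/L·h

Trapezoidal AUC_0→6:
  [0→1]: (0.00+31.41)/2 × 1 = 15.705
  [1→2]: (31.41+26.74)/2 × 1 = 29.075
  [2→3]: (26.74+19.27)/2 × 1 = 23.005
  [3→4]: (19.27+13.44)/2 × 1 = 16.355
  [4→6]: (13.44+6.42)/2 × 2 = 19.86
  Sum = 104.0 mg/L·h
k_e = ln2 / t½ = 0.693147 / 1.87 = 0.3707 h^-1
Extrapolated tail: C_last / k_e = 6.42 / 0.3707 = 17.319
AUC_0→∞ = 104.0 + 17.319 = 121.319 mg/L·h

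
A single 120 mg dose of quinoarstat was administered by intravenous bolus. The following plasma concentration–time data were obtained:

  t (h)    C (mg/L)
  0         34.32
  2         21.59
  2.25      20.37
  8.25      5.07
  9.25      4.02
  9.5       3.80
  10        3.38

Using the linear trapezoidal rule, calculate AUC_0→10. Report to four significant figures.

Trapezoidal AUC_0→10:
  [0→2]: (34.32+21.59)/2 × 2 = 55.91
  [2→2.25]: (21.59+20.37)/2 × 0.25 = 5.245
  [2.25→8.25]: (20.37+5.07)/2 × 6 = 76.32
  [8.25→9.25]: (5.07+4.02)/2 × 1 = 4.545
  [9.25→9.5]: (4.02+3.80)/2 × 0.25 = 0.9775
  [9.5→10]: (3.80+3.38)/2 × 0.5 = 1.795
  Sum = 144.7925 mg/L·h

AUC = 144.8 mg/L·h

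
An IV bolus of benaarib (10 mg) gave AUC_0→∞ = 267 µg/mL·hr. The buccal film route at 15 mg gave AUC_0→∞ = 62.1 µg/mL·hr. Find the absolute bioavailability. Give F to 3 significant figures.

F = 0.155

F = (AUC_ev / D_ev) / (AUC_iv / D_iv)
  = (62.1/15) / (267/10)
  = 4.14 / 26.7 = 0.1551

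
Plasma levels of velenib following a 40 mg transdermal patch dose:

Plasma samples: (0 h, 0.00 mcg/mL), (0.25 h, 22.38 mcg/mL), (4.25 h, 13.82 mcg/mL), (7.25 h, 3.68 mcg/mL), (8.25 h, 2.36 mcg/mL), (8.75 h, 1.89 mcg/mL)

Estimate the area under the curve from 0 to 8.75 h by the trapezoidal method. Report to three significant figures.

Trapezoidal AUC_0→8.75:
  [0→0.25]: (0.00+22.38)/2 × 0.25 = 2.7975
  [0.25→4.25]: (22.38+13.82)/2 × 4 = 72.4
  [4.25→7.25]: (13.82+3.68)/2 × 3 = 26.25
  [7.25→8.25]: (3.68+2.36)/2 × 1 = 3.02
  [8.25→8.75]: (2.36+1.89)/2 × 0.5 = 1.0625
  Sum = 105.53 mcg/mL·h

AUC = 106 mcg/mL·h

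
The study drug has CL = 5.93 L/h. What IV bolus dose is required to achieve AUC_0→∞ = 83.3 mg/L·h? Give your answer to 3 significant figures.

Dose = 494 mg

Dose_iv = CL × AUC_0→∞
     = 5.93 × 83.3 = 493.969 mg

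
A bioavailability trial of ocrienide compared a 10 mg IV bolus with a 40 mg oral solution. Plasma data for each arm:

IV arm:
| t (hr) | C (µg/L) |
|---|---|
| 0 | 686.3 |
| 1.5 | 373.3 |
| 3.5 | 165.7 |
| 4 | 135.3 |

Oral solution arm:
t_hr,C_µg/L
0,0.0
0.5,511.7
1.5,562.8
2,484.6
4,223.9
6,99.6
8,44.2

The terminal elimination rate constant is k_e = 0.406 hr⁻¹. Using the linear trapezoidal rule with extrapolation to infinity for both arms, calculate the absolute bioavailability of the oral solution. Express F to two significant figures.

F = 0.32

Trapezoidal AUC_0→4 (IV):
  [0→1.5]: (686.3+373.3)/2 × 1.5 = 794.7
  [1.5→3.5]: (373.3+165.7)/2 × 2 = 539.0
  [3.5→4]: (165.7+135.3)/2 × 0.5 = 75.25
  Sum = 1408.95 µg/L·hr
IV tail: 135.3/0.406 = 333.251; AUC_iv,0→∞ = 1408.95 + 333.251 = 1742.201 µg/L·hr
Trapezoidal AUC_0→8 (oral solution):
  [0→0.5]: (0.0+511.7)/2 × 0.5 = 127.925
  [0.5→1.5]: (511.7+562.8)/2 × 1 = 537.25
  [1.5→2]: (562.8+484.6)/2 × 0.5 = 261.85
  [2→4]: (484.6+223.9)/2 × 2 = 708.5
  [4→6]: (223.9+99.6)/2 × 2 = 323.5
  [6→8]: (99.6+44.2)/2 × 2 = 143.8
  Sum = 2102.825 µg/L·hr
oral solution tail: 44.2/0.406 = 108.867; AUC_ev,0→∞ = 2102.825 + 108.867 = 2211.692 µg/L·hr
F = (AUC_ev/D_ev)/(AUC_iv/D_iv) = (2211.692/40)/(1742.201/10) = 55.2923/174.2201 = 0.3174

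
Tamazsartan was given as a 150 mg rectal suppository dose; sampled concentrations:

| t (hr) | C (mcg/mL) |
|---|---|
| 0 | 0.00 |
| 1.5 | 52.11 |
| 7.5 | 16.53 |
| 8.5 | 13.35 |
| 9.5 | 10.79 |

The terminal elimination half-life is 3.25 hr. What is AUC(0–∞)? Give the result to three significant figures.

Trapezoidal AUC_0→9.5:
  [0→1.5]: (0.00+52.11)/2 × 1.5 = 39.0825
  [1.5→7.5]: (52.11+16.53)/2 × 6 = 205.92
  [7.5→8.5]: (16.53+13.35)/2 × 1 = 14.94
  [8.5→9.5]: (13.35+10.79)/2 × 1 = 12.07
  Sum = 272.0125 mcg/mL·hr
k_e = ln2 / t½ = 0.693147 / 3.25 = 0.2133 hr^-1
Extrapolated tail: C_last / k_e = 10.79 / 0.2133 = 50.586
AUC_0→∞ = 272.0125 + 50.586 = 322.5985 mcg/mL·hr

AUC = 323 mcg/mL·hr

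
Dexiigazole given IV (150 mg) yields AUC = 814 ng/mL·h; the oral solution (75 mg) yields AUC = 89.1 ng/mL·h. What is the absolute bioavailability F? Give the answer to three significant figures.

F = 0.219

F = (AUC_ev / D_ev) / (AUC_iv / D_iv)
  = (89.1/75) / (814/150)
  = 1.188 / 5.42667 = 0.2189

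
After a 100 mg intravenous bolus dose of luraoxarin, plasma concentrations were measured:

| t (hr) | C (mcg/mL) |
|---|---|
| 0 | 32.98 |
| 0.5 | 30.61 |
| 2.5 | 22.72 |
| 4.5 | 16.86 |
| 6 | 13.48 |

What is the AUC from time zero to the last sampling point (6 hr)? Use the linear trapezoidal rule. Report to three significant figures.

Trapezoidal AUC_0→6:
  [0→0.5]: (32.98+30.61)/2 × 0.5 = 15.8975
  [0.5→2.5]: (30.61+22.72)/2 × 2 = 53.33
  [2.5→4.5]: (22.72+16.86)/2 × 2 = 39.58
  [4.5→6]: (16.86+13.48)/2 × 1.5 = 22.755
  Sum = 131.5625 mcg/mL·hr

AUC = 132 mcg/mL·hr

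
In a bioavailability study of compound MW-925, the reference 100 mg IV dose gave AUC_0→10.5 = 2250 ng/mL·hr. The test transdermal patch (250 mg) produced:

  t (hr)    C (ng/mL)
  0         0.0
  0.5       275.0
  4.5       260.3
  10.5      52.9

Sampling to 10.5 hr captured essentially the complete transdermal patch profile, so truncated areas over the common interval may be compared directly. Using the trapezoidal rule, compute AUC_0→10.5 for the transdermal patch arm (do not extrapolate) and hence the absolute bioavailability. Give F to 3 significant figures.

F = 0.370

Trapezoidal AUC_0→10.5 (transdermal patch):
  [0→0.5]: (0.0+275.0)/2 × 0.5 = 68.75
  [0.5→4.5]: (275.0+260.3)/2 × 4 = 1070.6
  [4.5→10.5]: (260.3+52.9)/2 × 6 = 939.6
  Sum = 2078.95 ng/mL·hr
F = (AUC_ev/D_ev)/(AUC_iv/D_iv) = (2078.95/250)/(2250/100) = 8.3158/22.5 = 0.3696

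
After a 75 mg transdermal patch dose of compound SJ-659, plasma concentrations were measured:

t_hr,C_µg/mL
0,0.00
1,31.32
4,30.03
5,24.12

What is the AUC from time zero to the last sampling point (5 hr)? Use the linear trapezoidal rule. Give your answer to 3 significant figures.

Trapezoidal AUC_0→5:
  [0→1]: (0.00+31.32)/2 × 1 = 15.66
  [1→4]: (31.32+30.03)/2 × 3 = 92.025
  [4→5]: (30.03+24.12)/2 × 1 = 27.075
  Sum = 134.76 µg/mL·hr

AUC = 135 µg/mL·hr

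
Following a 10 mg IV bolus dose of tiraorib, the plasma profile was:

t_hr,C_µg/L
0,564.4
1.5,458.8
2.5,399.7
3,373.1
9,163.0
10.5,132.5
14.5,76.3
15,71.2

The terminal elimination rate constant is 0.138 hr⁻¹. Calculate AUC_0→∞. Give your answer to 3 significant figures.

AUC = 4190 µg/L·hr

Trapezoidal AUC_0→15:
  [0→1.5]: (564.4+458.8)/2 × 1.5 = 767.4
  [1.5→2.5]: (458.8+399.7)/2 × 1 = 429.25
  [2.5→3]: (399.7+373.1)/2 × 0.5 = 193.2
  [3→9]: (373.1+163.0)/2 × 6 = 1608.3
  [9→10.5]: (163.0+132.5)/2 × 1.5 = 221.625
  [10.5→14.5]: (132.5+76.3)/2 × 4 = 417.6
  [14.5→15]: (76.3+71.2)/2 × 0.5 = 36.875
  Sum = 3674.25 µg/L·hr
Extrapolated tail: C_last / k_e = 71.2 / 0.138 = 515.942
AUC_0→∞ = 3674.25 + 515.942 = 4190.192 µg/L·hr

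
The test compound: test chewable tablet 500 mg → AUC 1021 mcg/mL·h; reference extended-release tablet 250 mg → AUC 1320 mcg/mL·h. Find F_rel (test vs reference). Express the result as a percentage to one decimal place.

F_rel = (AUC_test/D_test) / (AUC_ref/D_ref)
      = (1021/500) / (1320/250)
      = 2.042 / 5.28 = 0.3867 = 38.67%

F_rel = 38.7%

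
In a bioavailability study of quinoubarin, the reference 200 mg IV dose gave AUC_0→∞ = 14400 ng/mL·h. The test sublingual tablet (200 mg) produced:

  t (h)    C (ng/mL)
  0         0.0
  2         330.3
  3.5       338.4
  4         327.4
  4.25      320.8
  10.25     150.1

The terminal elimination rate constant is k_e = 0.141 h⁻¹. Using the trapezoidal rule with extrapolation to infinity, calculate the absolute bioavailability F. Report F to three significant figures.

Trapezoidal AUC_0→10.25 (sublingual tablet):
  [0→2]: (0.0+330.3)/2 × 2 = 330.3
  [2→3.5]: (330.3+338.4)/2 × 1.5 = 501.525
  [3.5→4]: (338.4+327.4)/2 × 0.5 = 166.45
  [4→4.25]: (327.4+320.8)/2 × 0.25 = 81.025
  [4.25→10.25]: (320.8+150.1)/2 × 6 = 1412.7
  Sum = 2492.0 ng/mL·h
Tail: C_last/k_e = 150.1/0.141 = 1064.539
AUC_0→∞ (sublingual tablet) = 2492.0 + 1064.539 = 3556.539 ng/mL·h
F = (AUC_ev/D_ev)/(AUC_iv/D_iv) = (3556.539/200)/(14400/200) = 17.782695/72 = 0.2470

F = 0.247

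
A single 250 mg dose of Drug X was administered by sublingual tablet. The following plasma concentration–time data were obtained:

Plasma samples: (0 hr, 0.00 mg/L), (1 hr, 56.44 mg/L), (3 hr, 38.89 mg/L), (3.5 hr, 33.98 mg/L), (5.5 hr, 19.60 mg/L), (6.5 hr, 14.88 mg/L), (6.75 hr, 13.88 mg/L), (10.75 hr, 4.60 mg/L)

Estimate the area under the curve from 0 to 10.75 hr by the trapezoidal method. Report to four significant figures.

Trapezoidal AUC_0→10.75:
  [0→1]: (0.00+56.44)/2 × 1 = 28.22
  [1→3]: (56.44+38.89)/2 × 2 = 95.33
  [3→3.5]: (38.89+33.98)/2 × 0.5 = 18.2175
  [3.5→5.5]: (33.98+19.60)/2 × 2 = 53.58
  [5.5→6.5]: (19.60+14.88)/2 × 1 = 17.24
  [6.5→6.75]: (14.88+13.88)/2 × 0.25 = 3.595
  [6.75→10.75]: (13.88+4.60)/2 × 4 = 36.96
  Sum = 253.1425 mg/L·hr

AUC = 253.1 mg/L·hr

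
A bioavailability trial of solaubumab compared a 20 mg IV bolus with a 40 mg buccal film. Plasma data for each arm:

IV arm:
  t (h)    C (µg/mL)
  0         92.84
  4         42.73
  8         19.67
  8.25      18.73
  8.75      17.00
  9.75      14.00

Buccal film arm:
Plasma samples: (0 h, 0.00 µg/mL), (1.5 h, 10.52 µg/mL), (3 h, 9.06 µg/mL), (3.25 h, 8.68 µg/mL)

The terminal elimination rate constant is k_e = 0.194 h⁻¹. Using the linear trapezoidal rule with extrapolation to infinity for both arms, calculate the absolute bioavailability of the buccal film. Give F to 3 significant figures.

F = 0.0699

Trapezoidal AUC_0→9.75 (IV):
  [0→4]: (92.84+42.73)/2 × 4 = 271.14
  [4→8]: (42.73+19.67)/2 × 4 = 124.8
  [8→8.25]: (19.67+18.73)/2 × 0.25 = 4.8
  [8.25→8.75]: (18.73+17.00)/2 × 0.5 = 8.9325
  [8.75→9.75]: (17.00+14.00)/2 × 1 = 15.5
  Sum = 425.1725 µg/mL·h
IV tail: 14.00/0.194 = 72.165; AUC_iv,0→∞ = 425.1725 + 72.165 = 497.3375 µg/mL·h
Trapezoidal AUC_0→3.25 (buccal film):
  [0→1.5]: (0.00+10.52)/2 × 1.5 = 7.89
  [1.5→3]: (10.52+9.06)/2 × 1.5 = 14.685
  [3→3.25]: (9.06+8.68)/2 × 0.25 = 2.2175
  Sum = 24.7925 µg/mL·h
buccal film tail: 8.68/0.194 = 44.742; AUC_ev,0→∞ = 24.7925 + 44.742 = 69.5345 µg/mL·h
F = (AUC_ev/D_ev)/(AUC_iv/D_iv) = (69.5345/40)/(497.3375/20) = 1.7383625/24.866875 = 0.0699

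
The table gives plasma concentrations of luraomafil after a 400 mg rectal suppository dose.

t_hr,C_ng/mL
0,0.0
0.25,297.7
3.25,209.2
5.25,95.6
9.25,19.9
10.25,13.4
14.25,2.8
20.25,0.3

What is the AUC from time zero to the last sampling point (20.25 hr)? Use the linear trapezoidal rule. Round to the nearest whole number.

AUC = 1392 ng/mL·hr

Trapezoidal AUC_0→20.25:
  [0→0.25]: (0.0+297.7)/2 × 0.25 = 37.2125
  [0.25→3.25]: (297.7+209.2)/2 × 3 = 760.35
  [3.25→5.25]: (209.2+95.6)/2 × 2 = 304.8
  [5.25→9.25]: (95.6+19.9)/2 × 4 = 231.0
  [9.25→10.25]: (19.9+13.4)/2 × 1 = 16.65
  [10.25→14.25]: (13.4+2.8)/2 × 4 = 32.4
  [14.25→20.25]: (2.8+0.3)/2 × 6 = 9.3
  Sum = 1391.7125 ng/mL·hr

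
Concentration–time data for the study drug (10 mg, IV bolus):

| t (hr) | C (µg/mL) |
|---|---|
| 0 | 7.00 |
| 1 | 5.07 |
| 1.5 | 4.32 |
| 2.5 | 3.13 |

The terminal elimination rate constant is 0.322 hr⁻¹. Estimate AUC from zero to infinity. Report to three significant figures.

AUC = 21.8 µg/mL·hr

Trapezoidal AUC_0→2.5:
  [0→1]: (7.00+5.07)/2 × 1 = 6.035
  [1→1.5]: (5.07+4.32)/2 × 0.5 = 2.3475
  [1.5→2.5]: (4.32+3.13)/2 × 1 = 3.725
  Sum = 12.1075 µg/mL·hr
Extrapolated tail: C_last / k_e = 3.13 / 0.322 = 9.720
AUC_0→∞ = 12.1075 + 9.720 = 21.8275 µg/mL·hr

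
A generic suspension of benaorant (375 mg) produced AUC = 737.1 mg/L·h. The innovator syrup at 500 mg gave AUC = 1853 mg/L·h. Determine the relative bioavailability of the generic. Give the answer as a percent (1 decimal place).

F_rel = 53.0%

F_rel = (AUC_test/D_test) / (AUC_ref/D_ref)
      = (737.1/375) / (1853/500)
      = 1.9656 / 3.706 = 0.5304 = 53.04%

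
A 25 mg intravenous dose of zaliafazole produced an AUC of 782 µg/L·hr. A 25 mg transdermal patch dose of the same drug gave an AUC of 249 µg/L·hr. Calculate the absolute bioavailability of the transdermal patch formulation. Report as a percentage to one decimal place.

F = (AUC_ev / D_ev) / (AUC_iv / D_iv)
  = (249/25) / (782/25)
  = 9.96 / 31.28 = 0.3184
  = 31.84%

F = 31.8%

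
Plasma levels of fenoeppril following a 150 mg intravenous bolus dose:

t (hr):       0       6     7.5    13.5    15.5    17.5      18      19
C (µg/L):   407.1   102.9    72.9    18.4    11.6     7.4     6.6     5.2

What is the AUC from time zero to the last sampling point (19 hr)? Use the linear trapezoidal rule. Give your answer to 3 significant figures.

Trapezoidal AUC_0→19:
  [0→6]: (407.1+102.9)/2 × 6 = 1530.0
  [6→7.5]: (102.9+72.9)/2 × 1.5 = 131.85
  [7.5→13.5]: (72.9+18.4)/2 × 6 = 273.9
  [13.5→15.5]: (18.4+11.6)/2 × 2 = 30.0
  [15.5→17.5]: (11.6+7.4)/2 × 2 = 19.0
  [17.5→18]: (7.4+6.6)/2 × 0.5 = 3.5
  [18→19]: (6.6+5.2)/2 × 1 = 5.9
  Sum = 1994.15 µg/L·hr

AUC = 1990 µg/L·hr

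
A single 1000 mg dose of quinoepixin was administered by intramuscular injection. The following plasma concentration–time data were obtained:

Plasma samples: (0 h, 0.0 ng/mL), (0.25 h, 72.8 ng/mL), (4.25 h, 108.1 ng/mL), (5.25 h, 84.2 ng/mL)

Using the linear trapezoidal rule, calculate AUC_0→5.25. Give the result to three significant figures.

Trapezoidal AUC_0→5.25:
  [0→0.25]: (0.0+72.8)/2 × 0.25 = 9.1
  [0.25→4.25]: (72.8+108.1)/2 × 4 = 361.8
  [4.25→5.25]: (108.1+84.2)/2 × 1 = 96.15
  Sum = 467.05 ng/mL·h

AUC = 467 ng/mL·h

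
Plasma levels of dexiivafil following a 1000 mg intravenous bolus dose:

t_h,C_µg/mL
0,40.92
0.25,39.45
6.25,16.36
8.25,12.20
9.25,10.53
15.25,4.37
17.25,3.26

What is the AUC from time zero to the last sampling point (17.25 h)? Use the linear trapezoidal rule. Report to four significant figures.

Trapezoidal AUC_0→17.25:
  [0→0.25]: (40.92+39.45)/2 × 0.25 = 10.04625
  [0.25→6.25]: (39.45+16.36)/2 × 6 = 167.43
  [6.25→8.25]: (16.36+12.20)/2 × 2 = 28.56
  [8.25→9.25]: (12.20+10.53)/2 × 1 = 11.365
  [9.25→15.25]: (10.53+4.37)/2 × 6 = 44.7
  [15.25→17.25]: (4.37+3.26)/2 × 2 = 7.63
  Sum = 269.73125 µg/mL·h

AUC = 269.7 µg/mL·h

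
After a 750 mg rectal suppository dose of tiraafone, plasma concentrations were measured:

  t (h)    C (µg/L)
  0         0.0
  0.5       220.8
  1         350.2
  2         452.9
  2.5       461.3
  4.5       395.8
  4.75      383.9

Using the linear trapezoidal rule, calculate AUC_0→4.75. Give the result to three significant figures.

Trapezoidal AUC_0→4.75:
  [0→0.5]: (0.0+220.8)/2 × 0.5 = 55.2
  [0.5→1]: (220.8+350.2)/2 × 0.5 = 142.75
  [1→2]: (350.2+452.9)/2 × 1 = 401.55
  [2→2.5]: (452.9+461.3)/2 × 0.5 = 228.55
  [2.5→4.5]: (461.3+395.8)/2 × 2 = 857.1
  [4.5→4.75]: (395.8+383.9)/2 × 0.25 = 97.4625
  Sum = 1782.6125 µg/L·h

AUC = 1780 µg/L·h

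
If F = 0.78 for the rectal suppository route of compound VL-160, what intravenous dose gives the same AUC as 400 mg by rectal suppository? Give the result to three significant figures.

Systemic exposure from an extravascular dose = F × D_ev, so the equivalent IV dose is F × D_ev.
D_iv = F × D_ev = 0.78 × 400 = 312 mg

D_iv = 312 mg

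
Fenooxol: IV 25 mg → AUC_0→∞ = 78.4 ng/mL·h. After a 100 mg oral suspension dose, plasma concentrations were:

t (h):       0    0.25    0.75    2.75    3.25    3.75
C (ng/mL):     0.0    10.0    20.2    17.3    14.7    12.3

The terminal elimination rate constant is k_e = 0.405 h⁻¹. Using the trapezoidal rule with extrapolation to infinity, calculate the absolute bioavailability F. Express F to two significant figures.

Trapezoidal AUC_0→3.75 (oral suspension):
  [0→0.25]: (0.0+10.0)/2 × 0.25 = 1.25
  [0.25→0.75]: (10.0+20.2)/2 × 0.5 = 7.55
  [0.75→2.75]: (20.2+17.3)/2 × 2 = 37.5
  [2.75→3.25]: (17.3+14.7)/2 × 0.5 = 8.0
  [3.25→3.75]: (14.7+12.3)/2 × 0.5 = 6.75
  Sum = 61.05 ng/mL·h
Tail: C_last/k_e = 12.3/0.405 = 30.370
AUC_0→∞ (oral suspension) = 61.05 + 30.370 = 91.42 ng/mL·h
F = (AUC_ev/D_ev)/(AUC_iv/D_iv) = (91.42/100)/(78.4/25) = 0.9142/3.136 = 0.2915

F = 0.29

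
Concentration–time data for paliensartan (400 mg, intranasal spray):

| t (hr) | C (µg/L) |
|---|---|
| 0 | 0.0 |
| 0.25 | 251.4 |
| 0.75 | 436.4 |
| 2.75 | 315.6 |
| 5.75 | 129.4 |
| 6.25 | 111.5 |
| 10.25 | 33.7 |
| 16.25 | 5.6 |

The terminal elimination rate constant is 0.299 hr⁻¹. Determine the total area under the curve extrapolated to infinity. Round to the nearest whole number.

AUC = 2110 µg/L·hr

Trapezoidal AUC_0→16.25:
  [0→0.25]: (0.0+251.4)/2 × 0.25 = 31.425
  [0.25→0.75]: (251.4+436.4)/2 × 0.5 = 171.95
  [0.75→2.75]: (436.4+315.6)/2 × 2 = 752.0
  [2.75→5.75]: (315.6+129.4)/2 × 3 = 667.5
  [5.75→6.25]: (129.4+111.5)/2 × 0.5 = 60.225
  [6.25→10.25]: (111.5+33.7)/2 × 4 = 290.4
  [10.25→16.25]: (33.7+5.6)/2 × 6 = 117.9
  Sum = 2091.4 µg/L·hr
Extrapolated tail: C_last / k_e = 5.6 / 0.299 = 18.729
AUC_0→∞ = 2091.4 + 18.729 = 2110.129 µg/L·hr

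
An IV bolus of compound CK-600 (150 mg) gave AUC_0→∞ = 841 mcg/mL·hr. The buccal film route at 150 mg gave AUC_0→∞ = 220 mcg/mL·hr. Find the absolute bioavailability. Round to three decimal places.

F = (AUC_ev / D_ev) / (AUC_iv / D_iv)
  = (220/150) / (841/150)
  = 1.46667 / 5.60667 = 0.2616

F = 0.262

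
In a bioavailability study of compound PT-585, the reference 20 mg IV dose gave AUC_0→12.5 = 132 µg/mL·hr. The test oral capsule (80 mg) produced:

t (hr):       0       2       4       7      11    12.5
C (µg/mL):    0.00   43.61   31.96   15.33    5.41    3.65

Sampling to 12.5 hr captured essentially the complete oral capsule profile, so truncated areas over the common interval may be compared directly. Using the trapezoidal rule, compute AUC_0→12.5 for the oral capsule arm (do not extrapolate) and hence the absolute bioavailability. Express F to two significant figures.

Trapezoidal AUC_0→12.5 (oral capsule):
  [0→2]: (0.00+43.61)/2 × 2 = 43.61
  [2→4]: (43.61+31.96)/2 × 2 = 75.57
  [4→7]: (31.96+15.33)/2 × 3 = 70.935
  [7→11]: (15.33+5.41)/2 × 4 = 41.48
  [11→12.5]: (5.41+3.65)/2 × 1.5 = 6.795
  Sum = 238.39 µg/mL·hr
F = (AUC_ev/D_ev)/(AUC_iv/D_iv) = (238.39/80)/(132/20) = 2.979875/6.6 = 0.4515

F = 0.45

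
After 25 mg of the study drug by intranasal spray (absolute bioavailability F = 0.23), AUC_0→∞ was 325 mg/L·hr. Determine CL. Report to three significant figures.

CL = F × Dose / AUC_0→∞
   = 0.23 × 25 / 325 = 0.0176923 L/hr

CL = 0.0177 L/hr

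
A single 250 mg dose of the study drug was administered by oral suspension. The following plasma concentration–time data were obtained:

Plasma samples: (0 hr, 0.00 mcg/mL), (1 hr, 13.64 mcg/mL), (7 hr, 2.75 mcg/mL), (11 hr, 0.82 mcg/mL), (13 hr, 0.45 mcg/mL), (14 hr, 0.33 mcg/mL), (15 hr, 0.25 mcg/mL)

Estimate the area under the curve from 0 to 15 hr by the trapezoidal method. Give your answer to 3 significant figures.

AUC = 65.1 mcg/mL·hr

Trapezoidal AUC_0→15:
  [0→1]: (0.00+13.64)/2 × 1 = 6.82
  [1→7]: (13.64+2.75)/2 × 6 = 49.17
  [7→11]: (2.75+0.82)/2 × 4 = 7.14
  [11→13]: (0.82+0.45)/2 × 2 = 1.27
  [13→14]: (0.45+0.33)/2 × 1 = 0.39
  [14→15]: (0.33+0.25)/2 × 1 = 0.29
  Sum = 65.08 mcg/mL·hr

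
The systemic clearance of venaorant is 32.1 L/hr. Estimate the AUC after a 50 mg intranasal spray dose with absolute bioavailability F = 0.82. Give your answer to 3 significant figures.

AUC = 1.28 mg/L·hr

AUC_0→∞ = F × Dose / CL
        = 0.82 × 50 / 32.1 = 1.27726 mg/L·hr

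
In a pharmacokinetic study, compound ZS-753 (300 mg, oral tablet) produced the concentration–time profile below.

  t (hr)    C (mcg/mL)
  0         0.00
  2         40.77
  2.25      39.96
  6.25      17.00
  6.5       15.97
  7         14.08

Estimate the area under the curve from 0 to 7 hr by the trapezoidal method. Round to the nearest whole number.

AUC = 176 mcg/mL·hr

Trapezoidal AUC_0→7:
  [0→2]: (0.00+40.77)/2 × 2 = 40.77
  [2→2.25]: (40.77+39.96)/2 × 0.25 = 10.09125
  [2.25→6.25]: (39.96+17.00)/2 × 4 = 113.92
  [6.25→6.5]: (17.00+15.97)/2 × 0.25 = 4.12125
  [6.5→7]: (15.97+14.08)/2 × 0.5 = 7.5125
  Sum = 176.415 mcg/mL·hr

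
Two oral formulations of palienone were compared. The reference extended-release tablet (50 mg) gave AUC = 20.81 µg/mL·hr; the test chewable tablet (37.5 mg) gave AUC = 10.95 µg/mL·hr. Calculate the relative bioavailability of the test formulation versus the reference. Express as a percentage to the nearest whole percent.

F_rel = 70%

F_rel = (AUC_test/D_test) / (AUC_ref/D_ref)
      = (10.95/37.5) / (20.81/50)
      = 0.292 / 0.4162 = 0.7016 = 70.16%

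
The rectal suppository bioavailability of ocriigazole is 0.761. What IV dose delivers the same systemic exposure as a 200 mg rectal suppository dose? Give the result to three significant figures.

D_iv = 152 mg

Systemic exposure from an extravascular dose = F × D_ev, so the equivalent IV dose is F × D_ev.
D_iv = F × D_ev = 0.761 × 200 = 152.2 mg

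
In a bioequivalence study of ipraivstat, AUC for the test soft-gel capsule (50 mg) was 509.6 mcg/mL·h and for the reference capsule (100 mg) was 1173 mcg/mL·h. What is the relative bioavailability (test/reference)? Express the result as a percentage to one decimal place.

F_rel = (AUC_test/D_test) / (AUC_ref/D_ref)
      = (509.6/50) / (1173/100)
      = 10.192 / 11.73 = 0.8689 = 86.89%

F_rel = 86.9%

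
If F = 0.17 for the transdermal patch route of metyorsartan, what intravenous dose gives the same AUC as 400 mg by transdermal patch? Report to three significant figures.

D_iv = 68.0 mg

Systemic exposure from an extravascular dose = F × D_ev, so the equivalent IV dose is F × D_ev.
D_iv = F × D_ev = 0.17 × 400 = 68 mg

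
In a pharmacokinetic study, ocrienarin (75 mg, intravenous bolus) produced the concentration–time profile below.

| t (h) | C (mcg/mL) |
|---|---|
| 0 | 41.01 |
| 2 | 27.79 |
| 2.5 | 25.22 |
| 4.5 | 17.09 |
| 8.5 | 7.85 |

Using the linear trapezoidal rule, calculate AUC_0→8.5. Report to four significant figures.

AUC = 174.2 mcg/mL·h

Trapezoidal AUC_0→8.5:
  [0→2]: (41.01+27.79)/2 × 2 = 68.8
  [2→2.5]: (27.79+25.22)/2 × 0.5 = 13.2525
  [2.5→4.5]: (25.22+17.09)/2 × 2 = 42.31
  [4.5→8.5]: (17.09+7.85)/2 × 4 = 49.88
  Sum = 174.2425 mcg/mL·h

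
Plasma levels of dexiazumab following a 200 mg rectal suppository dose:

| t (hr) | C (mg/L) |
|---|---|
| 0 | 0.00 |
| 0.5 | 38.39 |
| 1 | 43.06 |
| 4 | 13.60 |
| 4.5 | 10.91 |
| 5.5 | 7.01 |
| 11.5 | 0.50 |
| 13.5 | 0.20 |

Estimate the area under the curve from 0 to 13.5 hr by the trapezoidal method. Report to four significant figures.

AUC = 153.3 mg/L·hr

Trapezoidal AUC_0→13.5:
  [0→0.5]: (0.00+38.39)/2 × 0.5 = 9.5975
  [0.5→1]: (38.39+43.06)/2 × 0.5 = 20.3625
  [1→4]: (43.06+13.60)/2 × 3 = 84.99
  [4→4.5]: (13.60+10.91)/2 × 0.5 = 6.1275
  [4.5→5.5]: (10.91+7.01)/2 × 1 = 8.96
  [5.5→11.5]: (7.01+0.50)/2 × 6 = 22.53
  [11.5→13.5]: (0.50+0.20)/2 × 2 = 0.7
  Sum = 153.2675 mg/L·hr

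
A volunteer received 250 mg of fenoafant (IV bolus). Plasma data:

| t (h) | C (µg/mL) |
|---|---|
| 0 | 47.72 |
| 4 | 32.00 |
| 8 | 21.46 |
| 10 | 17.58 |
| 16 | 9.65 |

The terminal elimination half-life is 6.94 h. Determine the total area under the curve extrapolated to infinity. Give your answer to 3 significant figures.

AUC = 484 µg/mL·h

Trapezoidal AUC_0→16:
  [0→4]: (47.72+32.00)/2 × 4 = 159.44
  [4→8]: (32.00+21.46)/2 × 4 = 106.92
  [8→10]: (21.46+17.58)/2 × 2 = 39.04
  [10→16]: (17.58+9.65)/2 × 6 = 81.69
  Sum = 387.09 µg/mL·h
k_e = ln2 / t½ = 0.693147 / 6.94 = 0.0999 h^-1
Extrapolated tail: C_last / k_e = 9.65 / 0.0999 = 96.597
AUC_0→∞ = 387.09 + 96.597 = 483.687 µg/mL·h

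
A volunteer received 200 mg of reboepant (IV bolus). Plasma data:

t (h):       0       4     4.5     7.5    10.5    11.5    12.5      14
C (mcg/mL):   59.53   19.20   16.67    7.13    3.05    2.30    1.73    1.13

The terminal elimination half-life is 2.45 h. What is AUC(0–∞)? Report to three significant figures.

Trapezoidal AUC_0→14:
  [0→4]: (59.53+19.20)/2 × 4 = 157.46
  [4→4.5]: (19.20+16.67)/2 × 0.5 = 8.9675
  [4.5→7.5]: (16.67+7.13)/2 × 3 = 35.7
  [7.5→10.5]: (7.13+3.05)/2 × 3 = 15.27
  [10.5→11.5]: (3.05+2.30)/2 × 1 = 2.675
  [11.5→12.5]: (2.30+1.73)/2 × 1 = 2.015
  [12.5→14]: (1.73+1.13)/2 × 1.5 = 2.145
  Sum = 224.2325 mcg/mL·h
k_e = ln2 / t½ = 0.693147 / 2.45 = 0.2829 h^-1
Extrapolated tail: C_last / k_e = 1.13 / 0.2829 = 3.994
AUC_0→∞ = 224.2325 + 3.994 = 228.2265 mcg/mL·h

AUC = 228 mcg/mL·h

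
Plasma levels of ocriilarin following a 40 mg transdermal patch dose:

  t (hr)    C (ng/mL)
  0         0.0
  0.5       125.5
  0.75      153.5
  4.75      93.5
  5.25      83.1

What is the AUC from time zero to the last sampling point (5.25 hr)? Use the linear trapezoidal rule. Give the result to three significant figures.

AUC = 604 ng/mL·hr

Trapezoidal AUC_0→5.25:
  [0→0.5]: (0.0+125.5)/2 × 0.5 = 31.375
  [0.5→0.75]: (125.5+153.5)/2 × 0.25 = 34.875
  [0.75→4.75]: (153.5+93.5)/2 × 4 = 494.0
  [4.75→5.25]: (93.5+83.1)/2 × 0.5 = 44.15
  Sum = 604.4 ng/mL·hr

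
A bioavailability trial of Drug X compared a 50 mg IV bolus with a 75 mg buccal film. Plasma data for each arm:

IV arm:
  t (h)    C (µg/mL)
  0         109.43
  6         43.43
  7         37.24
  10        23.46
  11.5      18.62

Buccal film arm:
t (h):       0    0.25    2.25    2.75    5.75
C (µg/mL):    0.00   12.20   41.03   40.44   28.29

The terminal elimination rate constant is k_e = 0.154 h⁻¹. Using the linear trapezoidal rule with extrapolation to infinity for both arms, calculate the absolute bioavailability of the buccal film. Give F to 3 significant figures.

Trapezoidal AUC_0→11.5 (IV):
  [0→6]: (109.43+43.43)/2 × 6 = 458.58
  [6→7]: (43.43+37.24)/2 × 1 = 40.335
  [7→10]: (37.24+23.46)/2 × 3 = 91.05
  [10→11.5]: (23.46+18.62)/2 × 1.5 = 31.56
  Sum = 621.525 µg/mL·h
IV tail: 18.62/0.154 = 120.909; AUC_iv,0→∞ = 621.525 + 120.909 = 742.434 µg/mL·h
Trapezoidal AUC_0→5.75 (buccal film):
  [0→0.25]: (0.00+12.20)/2 × 0.25 = 1.525
  [0.25→2.25]: (12.20+41.03)/2 × 2 = 53.23
  [2.25→2.75]: (41.03+40.44)/2 × 0.5 = 20.3675
  [2.75→5.75]: (40.44+28.29)/2 × 3 = 103.095
  Sum = 178.2175 µg/mL·h
buccal film tail: 28.29/0.154 = 183.701; AUC_ev,0→∞ = 178.2175 + 183.701 = 361.9185 µg/mL·h
F = (AUC_ev/D_ev)/(AUC_iv/D_iv) = (361.9185/75)/(742.434/50) = 4.82558/14.84868 = 0.3250

F = 0.325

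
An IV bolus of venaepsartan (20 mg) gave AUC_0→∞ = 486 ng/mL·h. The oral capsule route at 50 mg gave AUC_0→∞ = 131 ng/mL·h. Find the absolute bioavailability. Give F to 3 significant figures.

F = 0.108

F = (AUC_ev / D_ev) / (AUC_iv / D_iv)
  = (131/50) / (486/20)
  = 2.62 / 24.3 = 0.1078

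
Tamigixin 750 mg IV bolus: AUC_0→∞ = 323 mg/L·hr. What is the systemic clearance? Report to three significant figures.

CL = Dose_iv / AUC_0→∞
   = 750 / 323 = 2.32198 L/hr

CL = 2.32 L/hr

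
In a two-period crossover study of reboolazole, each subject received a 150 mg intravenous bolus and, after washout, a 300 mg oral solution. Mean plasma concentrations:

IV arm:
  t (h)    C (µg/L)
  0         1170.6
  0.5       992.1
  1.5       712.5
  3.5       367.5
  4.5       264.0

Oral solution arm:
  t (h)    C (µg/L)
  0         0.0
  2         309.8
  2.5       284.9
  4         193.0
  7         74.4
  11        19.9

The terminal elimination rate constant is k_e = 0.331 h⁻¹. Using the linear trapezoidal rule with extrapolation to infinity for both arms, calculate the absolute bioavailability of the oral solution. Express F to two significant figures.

Trapezoidal AUC_0→4.5 (IV):
  [0→0.5]: (1170.6+992.1)/2 × 0.5 = 540.675
  [0.5→1.5]: (992.1+712.5)/2 × 1 = 852.3
  [1.5→3.5]: (712.5+367.5)/2 × 2 = 1080.0
  [3.5→4.5]: (367.5+264.0)/2 × 1 = 315.75
  Sum = 2788.725 µg/L·h
IV tail: 264.0/0.331 = 797.583; AUC_iv,0→∞ = 2788.725 + 797.583 = 3586.308 µg/L·h
Trapezoidal AUC_0→11 (oral solution):
  [0→2]: (0.0+309.8)/2 × 2 = 309.8
  [2→2.5]: (309.8+284.9)/2 × 0.5 = 148.675
  [2.5→4]: (284.9+193.0)/2 × 1.5 = 358.425
  [4→7]: (193.0+74.4)/2 × 3 = 401.1
  [7→11]: (74.4+19.9)/2 × 4 = 188.6
  Sum = 1406.6 µg/L·h
oral solution tail: 19.9/0.331 = 60.121; AUC_ev,0→∞ = 1406.6 + 60.121 = 1466.721 µg/L·h
F = (AUC_ev/D_ev)/(AUC_iv/D_iv) = (1466.721/300)/(3586.308/150) = 4.88907/23.90872 = 0.2045

F = 0.20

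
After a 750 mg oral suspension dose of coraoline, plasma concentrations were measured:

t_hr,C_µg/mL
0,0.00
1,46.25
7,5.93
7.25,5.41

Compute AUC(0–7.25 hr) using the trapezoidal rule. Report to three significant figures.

Trapezoidal AUC_0→7.25:
  [0→1]: (0.00+46.25)/2 × 1 = 23.125
  [1→7]: (46.25+5.93)/2 × 6 = 156.54
  [7→7.25]: (5.93+5.41)/2 × 0.25 = 1.4175
  Sum = 181.0825 µg/mL·hr

AUC = 181 µg/mL·hr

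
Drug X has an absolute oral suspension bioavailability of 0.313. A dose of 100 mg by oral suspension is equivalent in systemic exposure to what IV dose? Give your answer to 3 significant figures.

D_iv = 31.3 mg

Systemic exposure from an extravascular dose = F × D_ev, so the equivalent IV dose is F × D_ev.
D_iv = F × D_ev = 0.313 × 100 = 31.3 mg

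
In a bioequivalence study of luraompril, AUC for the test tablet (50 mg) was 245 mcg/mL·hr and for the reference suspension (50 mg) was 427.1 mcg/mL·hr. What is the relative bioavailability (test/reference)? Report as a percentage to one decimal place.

F_rel = (AUC_test/D_test) / (AUC_ref/D_ref)
      = (245/50) / (427.1/50)
      = 4.9 / 8.542 = 0.5736 = 57.36%

F_rel = 57.4%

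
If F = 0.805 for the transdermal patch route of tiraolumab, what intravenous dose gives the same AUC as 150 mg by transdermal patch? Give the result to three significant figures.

D_iv = 121 mg

Systemic exposure from an extravascular dose = F × D_ev, so the equivalent IV dose is F × D_ev.
D_iv = F × D_ev = 0.805 × 150 = 120.75 mg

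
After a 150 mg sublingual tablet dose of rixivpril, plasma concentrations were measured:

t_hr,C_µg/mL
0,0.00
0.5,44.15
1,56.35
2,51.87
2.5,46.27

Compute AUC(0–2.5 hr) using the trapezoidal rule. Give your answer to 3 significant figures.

AUC = 115 µg/mL·hr

Trapezoidal AUC_0→2.5:
  [0→0.5]: (0.00+44.15)/2 × 0.5 = 11.0375
  [0.5→1]: (44.15+56.35)/2 × 0.5 = 25.125
  [1→2]: (56.35+51.87)/2 × 1 = 54.11
  [2→2.5]: (51.87+46.27)/2 × 0.5 = 24.535
  Sum = 114.8075 µg/mL·hr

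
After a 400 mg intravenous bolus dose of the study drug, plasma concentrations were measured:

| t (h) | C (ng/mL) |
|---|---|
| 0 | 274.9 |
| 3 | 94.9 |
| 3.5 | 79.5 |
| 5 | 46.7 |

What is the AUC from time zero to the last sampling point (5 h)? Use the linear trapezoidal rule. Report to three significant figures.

AUC = 693 ng/mL·h

Trapezoidal AUC_0→5:
  [0→3]: (274.9+94.9)/2 × 3 = 554.7
  [3→3.5]: (94.9+79.5)/2 × 0.5 = 43.6
  [3.5→5]: (79.5+46.7)/2 × 1.5 = 94.65
  Sum = 692.95 ng/mL·h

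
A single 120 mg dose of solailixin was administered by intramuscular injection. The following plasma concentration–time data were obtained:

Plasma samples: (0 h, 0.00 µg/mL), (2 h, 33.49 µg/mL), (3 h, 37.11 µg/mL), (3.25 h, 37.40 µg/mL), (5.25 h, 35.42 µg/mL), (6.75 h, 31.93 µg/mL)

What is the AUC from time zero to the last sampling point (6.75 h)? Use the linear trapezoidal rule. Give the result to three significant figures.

AUC = 201 µg/mL·h

Trapezoidal AUC_0→6.75:
  [0→2]: (0.00+33.49)/2 × 2 = 33.49
  [2→3]: (33.49+37.11)/2 × 1 = 35.3
  [3→3.25]: (37.11+37.40)/2 × 0.25 = 9.31375
  [3.25→5.25]: (37.40+35.42)/2 × 2 = 72.82
  [5.25→6.75]: (35.42+31.93)/2 × 1.5 = 50.5125
  Sum = 201.43625 µg/mL·h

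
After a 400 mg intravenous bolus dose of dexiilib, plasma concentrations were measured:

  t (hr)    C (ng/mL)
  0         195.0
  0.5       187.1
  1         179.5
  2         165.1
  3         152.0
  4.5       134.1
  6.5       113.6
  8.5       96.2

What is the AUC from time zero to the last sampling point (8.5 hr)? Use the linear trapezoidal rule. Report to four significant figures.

Trapezoidal AUC_0→8.5:
  [0→0.5]: (195.0+187.1)/2 × 0.5 = 95.525
  [0.5→1]: (187.1+179.5)/2 × 0.5 = 91.65
  [1→2]: (179.5+165.1)/2 × 1 = 172.3
  [2→3]: (165.1+152.0)/2 × 1 = 158.55
  [3→4.5]: (152.0+134.1)/2 × 1.5 = 214.575
  [4.5→6.5]: (134.1+113.6)/2 × 2 = 247.7
  [6.5→8.5]: (113.6+96.2)/2 × 2 = 209.8
  Sum = 1190.1 ng/mL·hr

AUC = 1190 ng/mL·hr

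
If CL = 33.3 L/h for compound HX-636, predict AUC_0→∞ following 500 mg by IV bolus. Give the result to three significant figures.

AUC_0→∞ = Dose_iv / CL
        = 500 / 33.3 = 15.015 mg/L·h

AUC = 15.0 mg/L·h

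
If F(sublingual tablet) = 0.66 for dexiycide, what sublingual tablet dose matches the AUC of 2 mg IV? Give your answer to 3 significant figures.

D_sublingual = 3.03 mg

For equal systemic exposure: F × D_ev = D_iv
D_ev = D_iv / F = 2 / 0.66 = 3.0303 mg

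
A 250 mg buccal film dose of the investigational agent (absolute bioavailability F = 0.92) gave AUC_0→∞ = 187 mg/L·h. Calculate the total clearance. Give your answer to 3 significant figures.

CL = F × Dose / AUC_0→∞
   = 0.92 × 250 / 187 = 1.22995 L/h

CL = 1.23 L/h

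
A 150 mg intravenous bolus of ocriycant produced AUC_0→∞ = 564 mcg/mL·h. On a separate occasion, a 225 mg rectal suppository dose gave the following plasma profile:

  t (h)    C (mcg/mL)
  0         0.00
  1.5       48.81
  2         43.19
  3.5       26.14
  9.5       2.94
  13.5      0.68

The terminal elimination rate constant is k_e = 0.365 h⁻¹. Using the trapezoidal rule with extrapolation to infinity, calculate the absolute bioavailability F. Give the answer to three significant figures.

F = 0.246

Trapezoidal AUC_0→13.5 (rectal suppository):
  [0→1.5]: (0.00+48.81)/2 × 1.5 = 36.6075
  [1.5→2]: (48.81+43.19)/2 × 0.5 = 23.0
  [2→3.5]: (43.19+26.14)/2 × 1.5 = 51.9975
  [3.5→9.5]: (26.14+2.94)/2 × 6 = 87.24
  [9.5→13.5]: (2.94+0.68)/2 × 4 = 7.24
  Sum = 206.085 mcg/mL·h
Tail: C_last/k_e = 0.68/0.365 = 1.863
AUC_0→∞ (rectal suppository) = 206.085 + 1.863 = 207.948 mcg/mL·h
F = (AUC_ev/D_ev)/(AUC_iv/D_iv) = (207.948/225)/(564/150) = 0.924213/3.76 = 0.2458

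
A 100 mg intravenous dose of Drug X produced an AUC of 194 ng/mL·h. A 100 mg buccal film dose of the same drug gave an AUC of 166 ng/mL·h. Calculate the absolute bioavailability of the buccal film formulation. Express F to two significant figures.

F = 0.86

F = (AUC_ev / D_ev) / (AUC_iv / D_iv)
  = (166/100) / (194/100)
  = 1.66 / 1.94 = 0.8557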